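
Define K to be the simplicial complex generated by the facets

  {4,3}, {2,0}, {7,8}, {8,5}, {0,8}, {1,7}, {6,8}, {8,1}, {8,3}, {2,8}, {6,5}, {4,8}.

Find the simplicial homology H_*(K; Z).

Take the total order 0 < 1 < 2 < 3 < 4 < 5 < 6 < 7 < 8 on the vertex set. Then K (dimension 1) consists of the simplices:

  0-simplices (9): [0], [1], [2], [3], [4], [5], [6], [7], [8]
  1-simplices (12): [0,2], [0,8], [1,7], [1,8], [2,8], [3,4], [3,8], [4,8], [5,6], [5,8], [6,8], [7,8]

so the chain groups are C_0 ≅ Z^9, C_1 ≅ Z^12.

Boundary ∂_1: C_1 → C_0 maps an edge to its endpoints' difference, ∂[p,q] = q − p. For instance
  ∂[5,8] = [8] − [5].
This gives a 9×12 integer matrix of rank 8; reducing to Smith normal form yields diagonal entries (1,1,1,1,1,1,1,1).

From H_k ≅ ker(∂_k) / im(∂_{k+1}) we obtain:

  H_0: rank C_0 − rank ∂_1 = 9 − 8 = 1, and the invariant factors of ∂_1 are all 1, so H_0 ≅ Z.
  H_1: rank ker ∂_1 − rank ∂_2 = (12 − 8) − 0 = 4, and there is no ∂_2, so H_1 ≅ Z^4.

H_0 ≅ Z,  H_1 ≅ Z^4.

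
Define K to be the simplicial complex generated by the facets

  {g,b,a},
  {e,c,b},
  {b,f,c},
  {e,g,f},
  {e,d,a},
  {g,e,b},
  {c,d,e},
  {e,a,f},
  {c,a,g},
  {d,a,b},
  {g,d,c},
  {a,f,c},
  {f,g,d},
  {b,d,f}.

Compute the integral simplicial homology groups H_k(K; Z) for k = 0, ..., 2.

H_0 ≅ Z,  H_1 ≅ Z^2,  H_2 ≅ Z.

K has 7 vertices, 21 edges, 14 triangles.
rank ∂_0 = 0, rank ∂_1 = 6 ⇒ b_0 = 7 − 0 − 6 = 1; all invariant factors of ∂_1 are 1 so no torsion. So H_0 = Z.
rank ∂_1 = 6, rank ∂_2 = 13 ⇒ b_1 = 21 − 6 − 13 = 2; all invariant factors of ∂_2 are 1 so no torsion. So H_1 = Z^2.
rank ∂_2 = 13, rank ∂_3 = 0 ⇒ b_2 = 14 − 13 − 0 = 1. So H_2 = Z.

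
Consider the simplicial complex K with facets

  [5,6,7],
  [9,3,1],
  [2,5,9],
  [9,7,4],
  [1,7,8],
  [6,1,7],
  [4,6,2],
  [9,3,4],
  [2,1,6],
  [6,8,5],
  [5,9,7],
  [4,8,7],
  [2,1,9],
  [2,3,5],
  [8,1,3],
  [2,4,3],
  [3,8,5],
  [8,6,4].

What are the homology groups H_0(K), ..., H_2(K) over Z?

K has 9 vertices, 27 edges, 18 triangles.
rank ∂_0 = 0, rank ∂_1 = 8 ⇒ b_0 = 9 − 0 − 8 = 1; all invariant factors of ∂_1 are 1 so no torsion. So H_0 ≅ Z.
rank ∂_1 = 8, rank ∂_2 = 18 ⇒ b_1 = 27 − 8 − 18 = 1; ∂_2 has invariant factor(s) [2] giving torsion. So H_1 ≅ Z ⊕ Z/2Z.
rank ∂_2 = 18, rank ∂_3 = 0 ⇒ b_2 = 18 − 18 − 0 = 0. So H_2 ≅ 0.

H_0 = Z,  H_1 = Z ⊕ Z/2Z,  H_2 = 0.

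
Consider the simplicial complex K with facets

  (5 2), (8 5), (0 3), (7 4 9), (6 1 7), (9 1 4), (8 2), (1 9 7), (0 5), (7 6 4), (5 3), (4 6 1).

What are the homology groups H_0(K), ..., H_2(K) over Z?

Fix the vertex order 0 < 1 < 2 < 3 < 4 < 5 < 6 < 7 < 8 < 9 and write every simplex with vertices in increasing order. Then dim K = 2 and the simplices of K are:

  0-simplices (10): [0], [1], [2], [3], [4], [5], [6], [7], [8], [9]
  1-simplices (15): [0,3], [0,5], [1,4], [1,6], [1,7], [1,9], [2,5], [2,8], [3,5], [4,6], [4,7], [4,9], [5,8], [6,7], [7,9]
  2-simplices (6): [1,4,6], [1,4,9], [1,6,7], [1,7,9], [4,6,7], [4,7,9]

so the chain groups are C_0 ≅ Z^10, C_1 ≅ Z^15, C_2 ≅ Z^6.

Boundary ∂_1: C_1 → C_0 sends each edge [p,q] (with p < q) to q − p. For instance
  ∂[0,3] = [3] − [0].
As a 10×15 matrix over Z this has rank 8, with invariant factors (1,1,1,1,1,1,1,1).

∂_2: C_2 → C_1 acts by ∂[p,q,r] = [q,r] − [p,r] + [p,q]. For instance
  ∂[4,7,9] = [7,9] − [4,9] + [4,7],
  ∂[1,6,7] = [6,7] − [1,7] + [1,6].
This gives a 15×6 integer matrix of rank 5; reducing to Smith normal form yields diagonal entries (1,1,1,1,1).

Reading off H_k = ker ∂_k / im ∂_{k+1}:

  H_0: rank C_0 − rank ∂_1 = 10 − 8 = 2, and the invariant factors of ∂_1 are all 1, so H_0 = Z^2.
  H_1: rank ker ∂_1 − rank ∂_2 = (15 − 8) − 5 = 2, and the invariant factors of ∂_2 are all 1, so H_1 = Z^2.
  H_2: rank ker ∂_2 − rank ∂_3 = (6 − 5) − 0 = 1, and there is no ∂_3, so H_2 = Z.

H_0 = Z^2,  H_1 = Z^2,  H_2 = Z.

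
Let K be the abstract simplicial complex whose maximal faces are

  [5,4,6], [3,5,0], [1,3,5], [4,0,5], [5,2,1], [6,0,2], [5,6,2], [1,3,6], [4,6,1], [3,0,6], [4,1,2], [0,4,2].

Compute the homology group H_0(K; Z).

Take the total order 0 < 1 < 2 < 3 < 4 < 5 < 6 on the vertex set. Then K (dimension 2) consists of the simplices:

  0-simplices (7): [0], [1], [2], [3], [4], [5], [6]
  1-simplices (18): [0,2], [0,3], [0,4], [0,5], [0,6], [1,2], [1,3], [1,4], [1,5], [1,6], [2,4], [2,5], [2,6], [3,5], [3,6], [4,5], [4,6], [5,6]
  2-simplices (12): [0,2,4], [0,2,6], [0,3,5], [0,3,6], [0,4,5], [1,2,4], [1,2,5], [1,3,5], [1,3,6], [1,4,6], [2,5,6], [4,5,6]

so the chain groups are C_0 ≅ Z^7, C_1 ≅ Z^18, C_2 ≅ Z^12.

∂_1: C_1 → C_0 sends each edge [p,q] (with p < q) to q − p. For instance
  ∂[2,4] = [4] − [2].
This gives a 7×18 integer matrix of rank 6; reducing to Smith normal form yields diagonal entries (1,1,1,1,1,1).

∂_2: C_2 → C_1 acts by ∂[p,q,r] = [q,r] − [p,r] + [p,q]. For instance
  ∂[0,3,6] = [3,6] − [0,6] + [0,3],
  ∂[0,3,5] = [3,5] − [0,5] + [0,3].
The resulting 18×12 matrix has rank 12, and its Smith normal form has invariant factors (1,1,1,1,1,1,1,1,1,1,1,2).

Now H_k = ker ∂_k / im ∂_{k+1}, so:

  H_0: rank C_0 − rank ∂_1 = 7 − 6 = 1, and the invariant factors of ∂_1 are all 1, so H_0 ≅ Z.

(K is a triangulation of the real projective plane RP^2.)

H_0 ≅ Z.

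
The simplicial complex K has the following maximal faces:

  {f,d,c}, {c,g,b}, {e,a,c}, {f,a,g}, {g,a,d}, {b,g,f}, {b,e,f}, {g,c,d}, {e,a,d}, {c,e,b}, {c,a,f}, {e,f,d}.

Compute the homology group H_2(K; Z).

Take the total order a < b < c < d < e < f < g on the vertex set. Then K (dimension 2) consists of the simplices:

  0-simplices (7): a, b, c, d, e, f, g
  1-simplices (18): ac, ad, ae, af, ag, bc, be, bf, bg, cd, ce, cf, cg, de, df, dg, ef, fg
  2-simplices (12): ace, acf, ade, adg, afg, bce, bcg, bef, bfg, cdf, cdg, def

giving chain groups C_0 ≅ Z^7, C_1 ≅ Z^18, C_2 ≅ Z^12.

∂_1: C_1 → C_0 sends each edge [p,q] (with p < q) to q − p.
As a 7×18 matrix over Z this has rank 6, with invariant factors (1,1,1,1,1,1).

Boundary ∂_2: C_2 → C_1 sends each 2-simplex [p,q,r] to [q,r] − [p,r] + [p,q]. For instance
  ∂cdf = df − cf + cd,
  ∂bef = ef − bf + be.
As a 18×12 matrix over Z this has rank 12, with invariant factors (1,1,1,1,1,1,1,1,1,1,1,2).

From H_k ≅ ker(∂_k) / im(∂_{k+1}) we obtain:

  H_2: rank ker ∂_2 − rank ∂_3 = (12 − 12) − 0 = 0, and there is no ∂_3, so H_2 ≅ 0.

H_2 = 0.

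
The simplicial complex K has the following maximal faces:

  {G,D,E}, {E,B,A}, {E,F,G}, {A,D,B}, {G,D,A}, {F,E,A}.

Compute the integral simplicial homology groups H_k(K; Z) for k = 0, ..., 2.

H_0 = Z,  H_1 = Z,  H_2 = 0.

Fix the vertex order A < B < D < E < F < G and write every simplex with vertices in increasing order. Then dim K = 2 and the simplices of K are:

  0-simplices (6): A, B, D, E, F, G
  1-simplices (12): AB, AD, AE, AF, AG, BD, BE, DE, DG, EF, EG, FG
  2-simplices (6): ABD, ABE, ADG, AEF, DEG, EFG

so the chain groups are C_0 ≅ Z^6, C_1 ≅ Z^12, C_2 ≅ Z^6.

Boundary ∂_1: C_1 → C_0 is given by ∂[p,q] = [q] − [p]. For instance
  ∂AF = F − A.
As a 6×12 matrix over Z this has rank 5, with invariant factors (1,1,1,1,1).

∂_2: C_2 → C_1 sends each 2-simplex [p,q,r] to [q,r] − [p,r] + [p,q]. For instance
  ∂ABD = BD − AD + AB,
  ∂ADG = DG − AG + AD.
As a 12×6 matrix over Z this has rank 6, with invariant factors (1,1,1,1,1,1).

Now H_k = ker ∂_k / im ∂_{k+1}, so:

  H_0: rank C_0 − rank ∂_1 = 6 − 5 = 1, and the invariant factors of ∂_1 are all 1, so H_0 ≅ Z.
  H_1: rank ker ∂_1 − rank ∂_2 = (12 − 5) − 6 = 1, and the invariant factors of ∂_2 are all 1, so H_1 ≅ Z.
  H_2: rank ker ∂_2 − rank ∂_3 = (6 − 6) − 0 = 0, and there is no ∂_3, so H_2 ≅ 0.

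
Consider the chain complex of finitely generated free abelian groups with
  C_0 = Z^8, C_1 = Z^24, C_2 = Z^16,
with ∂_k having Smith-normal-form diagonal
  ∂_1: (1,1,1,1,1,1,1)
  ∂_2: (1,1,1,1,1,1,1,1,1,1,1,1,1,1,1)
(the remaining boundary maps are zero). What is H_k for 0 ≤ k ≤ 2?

H_0 = Z,  H_1 = Z^2,  H_2 = Z.

H_0: b_0 = 8 − 0 − 7 = 1; torsion from ∂_1 factors > 1: none. So H_0 = Z.
H_1: b_1 = 24 − 7 − 15 = 2; torsion from ∂_2 factors > 1: none. So H_1 = Z^2.
H_2: b_2 = 16 − 15 − 0 = 1; torsion from ∂_3 factors > 1: none. So H_2 = Z.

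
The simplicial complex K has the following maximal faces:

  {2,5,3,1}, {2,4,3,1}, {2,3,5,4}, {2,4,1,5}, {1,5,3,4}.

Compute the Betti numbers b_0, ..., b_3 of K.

We work with the vertex ordering 1 < 2 < 3 < 4 < 5. The simplices of K, each written with vertices in increasing order, are:

  0-simplices (5): [1], [2], [3], [4], [5]
  1-simplices (10): [1,2], [1,3], [1,4], [1,5], [2,3], [2,4], [2,5], [3,4], [3,5], [4,5]
  2-simplices (10): [1,2,3], [1,2,4], [1,2,5], [1,3,4], [1,3,5], [1,4,5], [2,3,4], [2,3,5], [2,4,5], [3,4,5]
  3-simplices (5): [1,2,3,4], [1,2,3,5], [1,2,4,5], [1,3,4,5], [2,3,4,5]

giving chain groups C_0 ≅ Z^5, C_1 ≅ Z^10, C_2 ≅ Z^10, C_3 ≅ Z^5.

∂_1: C_1 → C_0 is given by ∂[p,q] = [q] − [p]. For instance
  ∂[3,5] = [5] − [3].
The resulting 5×10 matrix has rank 4, and its Smith normal form has invariant factors (1,1,1,1).

∂_2: C_2 → C_1 acts by ∂[p,q,r] = [q,r] − [p,r] + [p,q]. For instance
  ∂[1,2,4] = [2,4] − [1,4] + [1,2],
  ∂[1,4,5] = [4,5] − [1,5] + [1,4].
The resulting 10×10 matrix has rank 6, and its Smith normal form has invariant factors (1,1,1,1,1,1).

∂_3: C_3 → C_2 sends each 3-simplex σ to the alternating sum Σ_i (−1)^i (σ with its i-th vertex removed). For instance
  ∂[1,3,4,5] = [3,4,5] − [1,4,5] + [1,3,5] − [1,3,4],
  ∂[1,2,4,5] = [2,4,5] − [1,4,5] + [1,2,5] − [1,2,4].
The resulting 10×5 matrix has rank 4, and its Smith normal form has invariant factors (1,1,1,1).

Now H_k = ker ∂_k / im ∂_{k+1}, so:

  H_0: rank C_0 − rank ∂_1 = 5 − 4 = 1, and the invariant factors of ∂_1 are all 1, so H_0 ≅ Z.
  H_1: rank ker ∂_1 − rank ∂_2 = (10 − 4) − 6 = 0, and the invariant factors of ∂_2 are all 1, so H_1 ≅ 0.
  H_2: rank ker ∂_2 − rank ∂_3 = (10 − 6) − 4 = 0, and the invariant factors of ∂_3 are all 1, so H_2 ≅ 0.
  H_3: rank ker ∂_3 − rank ∂_4 = (5 − 4) − 0 = 1, and there is no ∂_4, so H_3 ≅ Z.

Hence the Betti numbers are b_0 = 1, b_1 = 0, b_2 = 0, b_3 = 1.

b_0 = 1, b_1 = 0, b_2 = 0, b_3 = 1.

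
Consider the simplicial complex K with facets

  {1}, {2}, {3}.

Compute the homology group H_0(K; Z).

K has 3 vertices.
rank ∂_0 = 0, rank ∂_1 = 0 ⇒ b_0 = 3 − 0 − 0 = 3. So H_0 = Z^3.

H_0 = Z^3.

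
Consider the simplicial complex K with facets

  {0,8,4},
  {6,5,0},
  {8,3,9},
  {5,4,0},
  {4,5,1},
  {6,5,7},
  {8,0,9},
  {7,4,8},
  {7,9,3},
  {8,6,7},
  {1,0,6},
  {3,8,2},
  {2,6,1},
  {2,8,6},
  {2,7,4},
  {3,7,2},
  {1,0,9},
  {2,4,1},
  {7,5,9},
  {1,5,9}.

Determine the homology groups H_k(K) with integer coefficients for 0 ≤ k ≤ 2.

Fix the vertex order 0 < 1 < 2 < 3 < 4 < 5 < 6 < 7 < 8 < 9 and write every simplex with vertices in increasing order. Then dim K = 2 and the simplices of K are:

  0-simplices (10): [0], [1], [2], [3], [4], [5], [6], [7], [8], [9]
  1-simplices (30): (30 of them)
  2-simplices (20): (20 of them)

so the chain groups are C_0 ≅ Z^10, C_1 ≅ Z^30, C_2 ≅ Z^20.

Boundary ∂_1: C_1 → C_0 maps an edge to its endpoints' difference, ∂[p,q] = q − p. For instance
  ∂[0,4] = [4] − [0].
As a 10×30 matrix over Z this has rank 9, with invariant factors (1,1,1,1,1,1,1,1,1).

∂_2: C_2 → C_1 sends each 2-simplex [p,q,r] to [q,r] − [p,r] + [p,q]. For instance
  ∂[0,5,6] = [5,6] − [0,6] + [0,5],
  ∂[0,4,8] = [4,8] − [0,8] + [0,4].
The resulting 30×20 matrix has rank 20, and its Smith normal form has invariant factors (1,1,1,1,1,1,1,1,1,1,1,1,1,1,1,1,1,1,1,2).

Now H_k = ker ∂_k / im ∂_{k+1}, so:

  H_0: rank C_0 − rank ∂_1 = 10 − 9 = 1, and the invariant factors of ∂_1 are all 1, so H_0 ≅ Z.
  H_1: rank ker ∂_1 − rank ∂_2 = (30 − 9) − 20 = 1, and ∂_2 has invariant factor 2 > 1, so H_1 ≅ Z ⊕ Z/2.
  H_2: rank ker ∂_2 − rank ∂_3 = (20 − 20) − 0 = 0, and there is no ∂_3, so H_2 ≅ 0.

H_0 ≅ Z,  H_1 ≅ Z ⊕ Z/2,  H_2 = 0.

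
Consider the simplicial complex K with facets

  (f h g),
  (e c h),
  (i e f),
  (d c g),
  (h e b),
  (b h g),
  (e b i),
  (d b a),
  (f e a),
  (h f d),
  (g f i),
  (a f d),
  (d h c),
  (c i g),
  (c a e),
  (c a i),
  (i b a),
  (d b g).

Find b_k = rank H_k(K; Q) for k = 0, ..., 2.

Order the vertices as a < b < c < d < e < f < g < h < i. Listing each simplex with vertices in this order, K has dimension 2 with simplices:

  0-simplices (9): a, b, c, d, e, f, g, h, i
  1-simplices (27): ab, ac, ad, ae, af, ai, bd, be, bg, bh, bi, cd, ce, cg, ch, ci, df, dg, dh, ef, eh, ei, fg, fh, fi, gh, gi
  2-simplices (18): abd, abi, ace, aci, adf, aef, bdg, beh, bei, bgh, cdg, cdh, ceh, cgi, dfh, efi, fgh, fgi

giving chain groups C_0 ≅ Z^9, C_1 ≅ Z^27, C_2 ≅ Z^18.

Boundary ∂_1: C_1 → C_0 sends each edge [p,q] (with p < q) to q − p.
The resulting 9×27 matrix has rank 8, and its Smith normal form has invariant factors (1,1,1,1,1,1,1,1).

∂_2: C_2 → C_1 maps a triangle to the signed sum of its edges. For instance
  ∂cdg = dg − cg + cd,
  ∂efi = fi − ei + ef.
This gives a 27×18 integer matrix of rank 18; reducing to Smith normal form yields diagonal entries (1,1,1,1,1,1,1,1,1,1,1,1,1,1,1,1,1,2).

Computing H_k = (kernel of ∂_k) / (image of ∂_{k+1}):

  H_0: rank C_0 − rank ∂_1 = 9 − 8 = 1, and the invariant factors of ∂_1 are all 1, so H_0 ≅ Z.
  H_1: rank ker ∂_1 − rank ∂_2 = (27 − 8) − 18 = 1, and ∂_2 has invariant factor 2 > 1, so H_1 ≅ Z ⊕ Z/2.
  H_2: rank ker ∂_2 − rank ∂_3 = (18 − 18) − 0 = 0, and there is no ∂_3, so H_2 ≅ 0.

Hence the Betti numbers are b_0 = 1, b_1 = 1, b_2 = 0.

b_0 = 1, b_1 = 1, b_2 = 0.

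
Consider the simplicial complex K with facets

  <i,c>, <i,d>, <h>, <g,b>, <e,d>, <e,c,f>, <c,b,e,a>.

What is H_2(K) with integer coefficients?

Order the vertices as a < b < c < d < e < f < g < h < i. Listing each simplex with vertices in this order, K has dimension 3 with simplices:

  0-simplices (9): a, b, c, d, e, f, g, h, i
  1-simplices (12): ab, ac, ae, bc, be, bg, ce, cf, ci, de, di, ef
  2-simplices (5): abc, abe, ace, bce, cef
  3-simplices (1): abce

Hence C_0 ≅ Z^9, C_1 ≅ Z^12, C_2 ≅ Z^5, C_3 ≅ Z^1.

The boundary map ∂_1: C_1 → C_0 maps an edge to its endpoints' difference, ∂[p,q] = q − p.
As a 9×12 matrix over Z this has rank 7, with invariant factors (1,1,1,1,1,1,1).

∂_2: C_2 → C_1 sends each 2-simplex [p,q,r] to [q,r] − [p,r] + [p,q]. For instance
  ∂abe = be − ae + ab,
  ∂ace = ce − ae + ac.
As a 12×5 matrix over Z this has rank 4, with invariant factors (1,1,1,1).

The boundary map ∂_3: C_3 → C_2 sends each 3-simplex σ to the alternating sum Σ_i (−1)^i (σ with its i-th vertex removed). For instance
  ∂abce = bce − ace + abe − abc.
This gives a 5×1 integer matrix of rank 1; reducing to Smith normal form yields diagonal entries (1).

Now H_k = ker ∂_k / im ∂_{k+1}, so:

  H_2: rank ker ∂_2 − rank ∂_3 = (5 − 4) − 1 = 0, and the invariant factors of ∂_3 are all 1, so H_2 = 0.

H_2 ≅ 0.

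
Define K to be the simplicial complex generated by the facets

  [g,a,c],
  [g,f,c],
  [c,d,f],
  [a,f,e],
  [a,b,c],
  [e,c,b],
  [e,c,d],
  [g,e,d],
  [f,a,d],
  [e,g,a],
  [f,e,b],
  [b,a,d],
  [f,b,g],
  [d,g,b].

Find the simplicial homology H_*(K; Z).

H_0 = Z,  H_1 = Z^2,  H_2 = Z.

Fix the vertex order a < b < c < d < e < f < g and write every simplex with vertices in increasing order. Then dim K = 2 and the simplices of K are:

  0-simplices (7): a, b, c, d, e, f, g
  1-simplices (21): ab, ac, ad, ae, af, ag, bc, bd, be, bf, bg, cd, ce, cf, cg, de, df, dg, ef, eg, fg
  2-simplices (14): abc, abd, acg, adf, aef, aeg, bce, bdg, bef, bfg, cde, cdf, cfg, deg

so the chain groups are C_0 ≅ Z^7, C_1 ≅ Z^21, C_2 ≅ Z^14.

∂_1: C_1 → C_0 maps an edge to its endpoints' difference, ∂[p,q] = q − p. For instance
  ∂ef = f − e.
The resulting 7×21 matrix has rank 6, and its Smith normal form has invariant factors (1,1,1,1,1,1).

The boundary map ∂_2: C_2 → C_1 sends each 2-simplex [p,q,r] to [q,r] − [p,r] + [p,q]. For instance
  ∂bfg = fg − bg + bf,
  ∂bef = ef − bf + be.
The resulting 21×14 matrix has rank 13, and its Smith normal form has invariant factors (1,1,1,1,1,1,1,1,1,1,1,1,1).

Now H_k = ker ∂_k / im ∂_{k+1}, so:

  H_0: rank C_0 − rank ∂_1 = 7 − 6 = 1, and the invariant factors of ∂_1 are all 1, so H_0 ≅ Z.
  H_1: rank ker ∂_1 − rank ∂_2 = (21 − 6) − 13 = 2, and the invariant factors of ∂_2 are all 1, so H_1 ≅ Z^2.
  H_2: rank ker ∂_2 − rank ∂_3 = (14 − 13) − 0 = 1, and there is no ∂_3, so H_2 ≅ Z.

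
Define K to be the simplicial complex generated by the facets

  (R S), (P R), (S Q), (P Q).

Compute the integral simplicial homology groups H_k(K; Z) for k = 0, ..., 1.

Fix the vertex order P < Q < R < S and write every simplex with vertices in increasing order. Then dim K = 1 and the simplices of K are:

  0-simplices (4): P, Q, R, S
  1-simplices (4): PQ, PR, QS, RS

giving chain groups C_0 ≅ Z^4, C_1 ≅ Z^4.

Boundary ∂_1: C_1 → C_0 maps an edge to its endpoints' difference, ∂[p,q] = q − p.
The resulting 4×4 matrix has rank 3, and its Smith normal form has invariant factors (1,1,1).

Now H_k = ker ∂_k / im ∂_{k+1}, so:

  H_0: rank C_0 − rank ∂_1 = 4 − 3 = 1, and the invariant factors of ∂_1 are all 1, so H_0 = Z.
  H_1: rank ker ∂_1 − rank ∂_2 = (4 − 3) − 0 = 1, and there is no ∂_2, so H_1 = Z.

(K is a triangulation of the circle S^1.)

H_0 = Z,  H_1 = Z.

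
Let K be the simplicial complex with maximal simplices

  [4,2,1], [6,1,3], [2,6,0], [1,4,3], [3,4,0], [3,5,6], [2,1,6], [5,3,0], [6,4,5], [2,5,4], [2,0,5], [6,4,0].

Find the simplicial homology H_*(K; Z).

Take the total order 0 < 1 < 2 < 3 < 4 < 5 < 6 on the vertex set. Then K (dimension 2) consists of the simplices:

  0-simplices (7): [0], [1], [2], [3], [4], [5], [6]
  1-simplices (18): [0,2], [0,3], [0,4], [0,5], [0,6], [1,2], [1,3], [1,4], [1,6], [2,4], [2,5], [2,6], [3,4], [3,5], [3,6], [4,5], [4,6], [5,6]
  2-simplices (12): [0,2,5], [0,2,6], [0,3,4], [0,3,5], [0,4,6], [1,2,4], [1,2,6], [1,3,4], [1,3,6], [2,4,5], [3,5,6], [4,5,6]

giving chain groups C_0 ≅ Z^7, C_1 ≅ Z^18, C_2 ≅ Z^12.

∂_1: C_1 → C_0 sends each edge [p,q] (with p < q) to q − p. For instance
  ∂[3,5] = [5] − [3].
This gives a 7×18 integer matrix of rank 6; reducing to Smith normal form yields diagonal entries (1,1,1,1,1,1).

Boundary ∂_2: C_2 → C_1 maps a triangle to the signed sum of its edges. For instance
  ∂[0,3,4] = [3,4] − [0,4] + [0,3],
  ∂[4,5,6] = [5,6] − [4,6] + [4,5].
As a 18×12 matrix over Z this has rank 12, with invariant factors (1,1,1,1,1,1,1,1,1,1,1,2).

Now H_k = ker ∂_k / im ∂_{k+1}, so:

  H_0: rank C_0 − rank ∂_1 = 7 − 6 = 1, and the invariant factors of ∂_1 are all 1, so H_0 ≅ Z.
  H_1: rank ker ∂_1 − rank ∂_2 = (18 − 6) − 12 = 0, and ∂_2 has invariant factor 2 > 1, so H_1 ≅ Z_2.
  H_2: rank ker ∂_2 − rank ∂_3 = (12 − 12) − 0 = 0, and there is no ∂_3, so H_2 ≅ 0.

H_0 ≅ Z,  H_1 ≅ Z_2,  H_2 = 0.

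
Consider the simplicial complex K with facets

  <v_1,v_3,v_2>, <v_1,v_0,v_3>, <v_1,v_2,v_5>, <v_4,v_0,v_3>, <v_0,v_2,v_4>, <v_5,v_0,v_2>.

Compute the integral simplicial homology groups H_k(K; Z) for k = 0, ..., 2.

K has 6 vertices, 12 edges, 6 triangles.
rank ∂_0 = 0, rank ∂_1 = 5 ⇒ b_0 = 6 − 0 − 5 = 1; all invariant factors of ∂_1 are 1 so no torsion. So H_0 = Z.
rank ∂_1 = 5, rank ∂_2 = 6 ⇒ b_1 = 12 − 5 − 6 = 1; all invariant factors of ∂_2 are 1 so no torsion. So H_1 = Z.
rank ∂_2 = 6, rank ∂_3 = 0 ⇒ b_2 = 6 − 6 − 0 = 0. So H_2 = 0.

H_0 = Z,  H_1 = Z,  H_2 = 0.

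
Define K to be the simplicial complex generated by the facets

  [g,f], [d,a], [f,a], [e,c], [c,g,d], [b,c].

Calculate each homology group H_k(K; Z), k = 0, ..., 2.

Fix the vertex order a < b < c < d < e < f < g and write every simplex with vertices in increasing order. Then dim K = 2 and the simplices of K are:

  0-simplices (7): a, b, c, d, e, f, g
  1-simplices (8): ad, af, bc, cd, ce, cg, dg, fg
  2-simplices (1): cdg

giving chain groups C_0 ≅ Z^7, C_1 ≅ Z^8, C_2 ≅ Z^1.

Boundary ∂_1: C_1 → C_0 maps an edge to its endpoints' difference, ∂[p,q] = q − p. For instance
  ∂dg = g − d.
The 7×8 boundary matrix has rank 6 and Smith normal form diag(1,1,1,1,1,1).

Boundary ∂_2: C_2 → C_1 maps a triangle to the signed sum of its edges. For instance
  ∂cdg = dg − cg + cd.
This gives a 8×1 integer matrix of rank 1; reducing to Smith normal form yields diagonal entries (1).

From H_k ≅ ker(∂_k) / im(∂_{k+1}) we obtain:

  H_0: rank C_0 − rank ∂_1 = 7 − 6 = 1, and the invariant factors of ∂_1 are all 1, so H_0 = Z.
  H_1: rank ker ∂_1 − rank ∂_2 = (8 − 6) − 1 = 1, and the invariant factors of ∂_2 are all 1, so H_1 = Z.
  H_2: rank ker ∂_2 − rank ∂_3 = (1 − 1) − 0 = 0, and there is no ∂_3, so H_2 = 0.

As a check, the Euler characteristic is 7 − 8 + 1 = 0, which agrees with 1 − 1 + 0 = 0.

H_0 = Z,  H_1 = Z,  H_2 = 0.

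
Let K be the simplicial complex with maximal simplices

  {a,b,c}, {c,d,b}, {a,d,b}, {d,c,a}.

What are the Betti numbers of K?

We work with the vertex ordering a < b < c < d. The simplices of K, each written with vertices in increasing order, are:

  0-simplices (4): a, b, c, d
  1-simplices (6): ab, ac, ad, bc, bd, cd
  2-simplices (4): abc, abd, acd, bcd

so the chain groups are C_0 ≅ Z^4, C_1 ≅ Z^6, C_2 ≅ Z^4.

Boundary ∂_1: C_1 → C_0 maps an edge to its endpoints' difference, ∂[p,q] = q − p.
The 4×6 boundary matrix has rank 3 and Smith normal form diag(1,1,1).

Boundary ∂_2: C_2 → C_1 acts by ∂[p,q,r] = [q,r] − [p,r] + [p,q]. For instance
  ∂abd = bd − ad + ab,
  ∂acd = cd − ad + ac.
The 6×4 boundary matrix has rank 3 and Smith normal form diag(1,1,1).

From H_k ≅ ker(∂_k) / im(∂_{k+1}) we obtain:

  H_0: rank C_0 − rank ∂_1 = 4 − 3 = 1, and the invariant factors of ∂_1 are all 1, so H_0 = Z.
  H_1: rank ker ∂_1 − rank ∂_2 = (6 − 3) − 3 = 0, and the invariant factors of ∂_2 are all 1, so H_1 = 0.
  H_2: rank ker ∂_2 − rank ∂_3 = (4 − 3) − 0 = 1, and there is no ∂_3, so H_2 = Z.

(K is a triangulation of the 2-sphere S^2.)

Hence the Betti numbers are b_0 = 1, b_1 = 0, b_2 = 1.

b_0 = 1, b_1 = 0, b_2 = 1.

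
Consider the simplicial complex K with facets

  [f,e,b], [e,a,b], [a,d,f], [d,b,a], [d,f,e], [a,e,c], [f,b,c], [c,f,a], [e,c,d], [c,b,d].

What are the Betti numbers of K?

Order the vertices as a < b < c < d < e < f. Listing each simplex with vertices in this order, K has dimension 2 with simplices:

  0-simplices (6): a, b, c, d, e, f
  1-simplices (15): ab, ac, ad, ae, af, bc, bd, be, bf, cd, ce, cf, de, df, ef
  2-simplices (10): abd, abe, ace, acf, adf, bcd, bcf, bef, cde, def

so the chain groups are C_0 ≅ Z^6, C_1 ≅ Z^15, C_2 ≅ Z^10.

Boundary ∂_1: C_1 → C_0 maps an edge to its endpoints' difference, ∂[p,q] = q − p.
The resulting 6×15 matrix has rank 5, and its Smith normal form has invariant factors (1,1,1,1,1).

The boundary map ∂_2: C_2 → C_1 acts by ∂[p,q,r] = [q,r] − [p,r] + [p,q]. For instance
  ∂adf = df − af + ad,
  ∂bef = ef − bf + be.
The 15×10 boundary matrix has rank 10 and Smith normal form diag(1,1,1,1,1,1,1,1,1,2).

Now H_k = ker ∂_k / im ∂_{k+1}, so:

  H_0: rank C_0 − rank ∂_1 = 6 − 5 = 1, and the invariant factors of ∂_1 are all 1, so H_0 ≅ Z.
  H_1: rank ker ∂_1 − rank ∂_2 = (15 − 5) − 10 = 0, and ∂_2 has invariant factor 2 > 1, so H_1 ≅ Z/2Z.
  H_2: rank ker ∂_2 − rank ∂_3 = (10 − 10) − 0 = 0, and there is no ∂_3, so H_2 ≅ 0.

As a check, the Euler characteristic is 6 − 15 + 10 = 1, which agrees with 1 − 0 + 0 = 1.
(K is a triangulation of the real projective plane RP^2.)

Hence the Betti numbers are b_0 = 1, b_1 = 0, b_2 = 0.

b_0 = 1, b_1 = 0, b_2 = 0.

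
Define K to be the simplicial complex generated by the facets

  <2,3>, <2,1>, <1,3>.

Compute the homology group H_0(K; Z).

Order the vertices as 1 < 2 < 3. Listing each simplex with vertices in this order, K has dimension 1 with simplices:

  0-simplices (3): [1], [2], [3]
  1-simplices (3): [1,2], [1,3], [2,3]

giving chain groups C_0 ≅ Z^3, C_1 ≅ Z^3.

Boundary ∂_1: C_1 → C_0 is given by ∂[p,q] = [q] − [p]. For instance
  ∂[1,2] = [2] − [1].
The 3×3 boundary matrix has rank 2 and Smith normal form diag(1,1).

Now H_k = ker ∂_k / im ∂_{k+1}, so:

  H_0: rank C_0 − rank ∂_1 = 3 − 2 = 1, and the invariant factors of ∂_1 are all 1, so H_0 ≅ Z.

(K is a triangulation of the circle S^1.)

H_0 ≅ Z.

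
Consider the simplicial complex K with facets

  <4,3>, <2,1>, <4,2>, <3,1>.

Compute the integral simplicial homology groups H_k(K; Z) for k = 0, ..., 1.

We work with the vertex ordering 1 < 2 < 3 < 4. The simplices of K, each written with vertices in increasing order, are:

  0-simplices (4): [1], [2], [3], [4]
  1-simplices (4): [1,2], [1,3], [2,4], [3,4]

giving chain groups C_0 ≅ Z^4, C_1 ≅ Z^4.

Boundary ∂_1: C_1 → C_0 sends each edge [p,q] (with p < q) to q − p.
This gives a 4×4 integer matrix of rank 3; reducing to Smith normal form yields diagonal entries (1,1,1).

From H_k ≅ ker(∂_k) / im(∂_{k+1}) we obtain:

  H_0: rank C_0 − rank ∂_1 = 4 − 3 = 1, and the invariant factors of ∂_1 are all 1, so H_0 = Z.
  H_1: rank ker ∂_1 − rank ∂_2 = (4 − 3) − 0 = 1, and there is no ∂_2, so H_1 = Z.

As a check, the Euler characteristic is 4 − 4 = 0, which agrees with 1 − 1 = 0.
(K is a triangulation of the circle S^1.)

H_0 ≅ Z,  H_1 ≅ Z.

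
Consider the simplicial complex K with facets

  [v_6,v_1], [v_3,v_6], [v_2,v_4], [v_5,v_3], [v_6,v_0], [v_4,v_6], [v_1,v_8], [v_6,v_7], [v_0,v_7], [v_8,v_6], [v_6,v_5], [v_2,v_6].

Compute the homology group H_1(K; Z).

H_1 ≅ Z^4.

Order the vertices as v_0 < v_1 < v_2 < v_3 < v_4 < v_5 < v_6 < v_7 < v_8. Listing each simplex with vertices in this order, K has dimension 1 with simplices:

  0-simplices (9): [v_0], [v_1], [v_2], [v_3], [v_4], [v_5], [v_6], [v_7], [v_8]
  1-simplices (12): [v_0,v_6], [v_0,v_7], [v_1,v_6], [v_1,v_8], [v_2,v_4], [v_2,v_6], [v_3,v_5], [v_3,v_6], [v_4,v_6], [v_5,v_6], [v_6,v_7], [v_6,v_8]

giving chain groups C_0 ≅ Z^9, C_1 ≅ Z^12.

The boundary map ∂_1: C_1 → C_0 maps an edge to its endpoints' difference, ∂[p,q] = q − p.
This gives a 9×12 integer matrix of rank 8; reducing to Smith normal form yields diagonal entries (1,1,1,1,1,1,1,1).

From H_k ≅ ker(∂_k) / im(∂_{k+1}) we obtain:

  H_1: rank ker ∂_1 − rank ∂_2 = (12 − 8) − 0 = 4, and there is no ∂_2, so H_1 ≅ Z^4.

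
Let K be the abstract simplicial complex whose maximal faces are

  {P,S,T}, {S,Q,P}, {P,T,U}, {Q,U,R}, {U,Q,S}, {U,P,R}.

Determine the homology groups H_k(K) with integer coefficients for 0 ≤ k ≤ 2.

H_0 = Z,  H_1 = Z,  H_2 = 0.

We work with the vertex ordering P < Q < R < S < T < U. The simplices of K, each written with vertices in increasing order, are:

  0-simplices (6): P, Q, R, S, T, U
  1-simplices (12): PQ, PR, PS, PT, PU, QR, QS, QU, RU, ST, SU, TU
  2-simplices (6): PQS, PRU, PST, PTU, QRU, QSU

giving chain groups C_0 ≅ Z^6, C_1 ≅ Z^12, C_2 ≅ Z^6.

∂_1: C_1 → C_0 sends each edge [p,q] (with p < q) to q − p.
The 6×12 boundary matrix has rank 5 and Smith normal form diag(1,1,1,1,1).

Boundary ∂_2: C_2 → C_1 sends each 2-simplex [p,q,r] to [q,r] − [p,r] + [p,q]. For instance
  ∂PQS = QS − PS + PQ,
  ∂PST = ST − PT + PS.
The resulting 12×6 matrix has rank 6, and its Smith normal form has invariant factors (1,1,1,1,1,1).

From H_k ≅ ker(∂_k) / im(∂_{k+1}) we obtain:

  H_0: rank C_0 − rank ∂_1 = 6 − 5 = 1, and the invariant factors of ∂_1 are all 1, so H_0 ≅ Z.
  H_1: rank ker ∂_1 − rank ∂_2 = (12 − 5) − 6 = 1, and the invariant factors of ∂_2 are all 1, so H_1 ≅ Z.
  H_2: rank ker ∂_2 − rank ∂_3 = (6 − 6) − 0 = 0, and there is no ∂_3, so H_2 ≅ 0.

As a check, the Euler characteristic is 6 − 12 + 6 = 0, which agrees with 1 − 1 + 0 = 0.
(K is a triangulation of the cylinder S^1 x I.)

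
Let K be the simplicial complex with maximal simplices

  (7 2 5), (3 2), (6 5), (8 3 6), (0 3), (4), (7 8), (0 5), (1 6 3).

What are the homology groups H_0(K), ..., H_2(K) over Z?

Take the total order 0 < 1 < 2 < 3 < 4 < 5 < 6 < 7 < 8 on the vertex set. Then K (dimension 2) consists of the simplices:

  0-simplices (9): [0], [1], [2], [3], [4], [5], [6], [7], [8]
  1-simplices (13): [0,3], [0,5], [1,3], [1,6], [2,3], [2,5], [2,7], [3,6], [3,8], [5,6], [5,7], [6,8], [7,8]
  2-simplices (3): [1,3,6], [2,5,7], [3,6,8]

Hence C_0 ≅ Z^9, C_1 ≅ Z^13, C_2 ≅ Z^3.

∂_1: C_1 → C_0 is given by ∂[p,q] = [q] − [p]. For instance
  ∂[3,8] = [8] − [3].
As a 9×13 matrix over Z this has rank 7, with invariant factors (1,1,1,1,1,1,1).

∂_2: C_2 → C_1 sends each 2-simplex [p,q,r] to [q,r] − [p,r] + [p,q]. For instance
  ∂[2,5,7] = [5,7] − [2,7] + [2,5],
  ∂[1,3,6] = [3,6] − [1,6] + [1,3].
The resulting 13×3 matrix has rank 3, and its Smith normal form has invariant factors (1,1,1).

Reading off H_k = ker ∂_k / im ∂_{k+1}:

  H_0: rank C_0 − rank ∂_1 = 9 − 7 = 2, and the invariant factors of ∂_1 are all 1, so H_0 = Z^2.
  H_1: rank ker ∂_1 − rank ∂_2 = (13 − 7) − 3 = 3, and the invariant factors of ∂_2 are all 1, so H_1 = Z^3.
  H_2: rank ker ∂_2 − rank ∂_3 = (3 − 3) − 0 = 0, and there is no ∂_3, so H_2 = 0.

H_0 ≅ Z^2,  H_1 ≅ Z^3,  H_2 = 0.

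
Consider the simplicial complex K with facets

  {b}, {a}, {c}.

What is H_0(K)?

Order the vertices as a < b < c. Listing each simplex with vertices in this order, K has dimension 0 with simplices:

  0-simplices (3): a, b, c

so the chain groups are C_0 ≅ Z^3.

Now H_k = ker ∂_k / im ∂_{k+1}, so:

  H_0: rank C_0 − rank ∂_1 = 3 − 0 = 3, and there is no ∂_1, so H_0 = Z^3.

H_0 ≅ Z^3.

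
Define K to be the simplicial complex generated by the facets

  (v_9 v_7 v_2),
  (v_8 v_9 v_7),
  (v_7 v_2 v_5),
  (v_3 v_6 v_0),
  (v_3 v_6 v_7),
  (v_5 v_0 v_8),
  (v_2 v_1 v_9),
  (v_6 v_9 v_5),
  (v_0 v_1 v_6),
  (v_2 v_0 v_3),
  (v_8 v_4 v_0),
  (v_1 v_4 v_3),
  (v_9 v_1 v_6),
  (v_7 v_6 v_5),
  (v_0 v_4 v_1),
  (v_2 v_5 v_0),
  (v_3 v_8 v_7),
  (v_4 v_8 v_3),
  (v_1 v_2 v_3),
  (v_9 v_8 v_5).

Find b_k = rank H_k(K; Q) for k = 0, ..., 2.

b_0 = 1, b_1 = 1, b_2 = 0.

K has 10 vertices, 30 edges, 20 triangles.
rank ∂_0 = 0, rank ∂_1 = 9 ⇒ b_0 = 10 − 0 − 9 = 1; all invariant factors of ∂_1 are 1 so no torsion. So H_0 ≅ Z.
rank ∂_1 = 9, rank ∂_2 = 20 ⇒ b_1 = 30 − 9 − 20 = 1; ∂_2 has invariant factor(s) [2] giving torsion. So H_1 ≅ Z ⊕ Z/2.
rank ∂_2 = 20, rank ∂_3 = 0 ⇒ b_2 = 20 − 20 − 0 = 0. So H_2 ≅ 0.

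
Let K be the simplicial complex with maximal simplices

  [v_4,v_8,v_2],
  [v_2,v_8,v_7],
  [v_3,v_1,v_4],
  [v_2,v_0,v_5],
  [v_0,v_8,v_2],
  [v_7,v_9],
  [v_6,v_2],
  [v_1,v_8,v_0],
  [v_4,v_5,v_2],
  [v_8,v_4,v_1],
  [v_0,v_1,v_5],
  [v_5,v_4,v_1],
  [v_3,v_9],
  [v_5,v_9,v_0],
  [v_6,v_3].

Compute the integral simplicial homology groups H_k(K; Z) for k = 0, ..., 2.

We work with the vertex ordering v_0 < v_1 < v_2 < v_3 < v_4 < v_5 < v_6 < v_7 < v_8 < v_9. The simplices of K, each written with vertices in increasing order, are:

  0-simplices (10): [v_0], [v_1], [v_2], [v_3], [v_4], [v_5], [v_6], [v_7], [v_8], [v_9]
  1-simplices (22): (22 of them)
  2-simplices (11): (11 of them)

Hence C_0 ≅ Z^10, C_1 ≅ Z^22, C_2 ≅ Z^11.

Boundary ∂_1: C_1 → C_0 is given by ∂[p,q] = [q] − [p]. For instance
  ∂[v_2,v_6] = [v_6] − [v_2].
The 10×22 boundary matrix has rank 9 and Smith normal form diag(1,1,1,1,1,1,1,1,1).

The boundary map ∂_2: C_2 → C_1 maps a triangle to the signed sum of its edges. For instance
  ∂[v_1,v_3,v_4] = [v_3,v_4] − [v_1,v_4] + [v_1,v_3],
  ∂[v_1,v_4,v_5] = [v_4,v_5] − [v_1,v_5] + [v_1,v_4].
The 22×11 boundary matrix has rank 10 and Smith normal form diag(1,1,1,1,1,1,1,1,1,1).

Now H_k = ker ∂_k / im ∂_{k+1}, so:

  H_0: rank C_0 − rank ∂_1 = 10 − 9 = 1, and the invariant factors of ∂_1 are all 1, so H_0 = Z.
  H_1: rank ker ∂_1 − rank ∂_2 = (22 − 9) − 10 = 3, and the invariant factors of ∂_2 are all 1, so H_1 = Z^3.
  H_2: rank ker ∂_2 − rank ∂_3 = (11 − 10) − 0 = 1, and there is no ∂_3, so H_2 = Z.

H_0 ≅ Z,  H_1 ≅ Z^3,  H_2 ≅ Z.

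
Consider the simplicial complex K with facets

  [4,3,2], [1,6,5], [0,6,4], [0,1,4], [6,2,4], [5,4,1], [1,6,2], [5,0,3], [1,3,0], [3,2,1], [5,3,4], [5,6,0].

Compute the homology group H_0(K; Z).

Take the total order 0 < 1 < 2 < 3 < 4 < 5 < 6 on the vertex set. Then K (dimension 2) consists of the simplices:

  0-simplices (7): [0], [1], [2], [3], [4], [5], [6]
  1-simplices (18): [0,1], [0,3], [0,4], [0,5], [0,6], [1,2], [1,3], [1,4], [1,5], [1,6], [2,3], [2,4], [2,6], [3,4], [3,5], [4,5], [4,6], [5,6]
  2-simplices (12): [0,1,3], [0,1,4], [0,3,5], [0,4,6], [0,5,6], [1,2,3], [1,2,6], [1,4,5], [1,5,6], [2,3,4], [2,4,6], [3,4,5]

Hence C_0 ≅ Z^7, C_1 ≅ Z^18, C_2 ≅ Z^12.

∂_1: C_1 → C_0 sends each edge [p,q] (with p < q) to q − p.
The 7×18 boundary matrix has rank 6 and Smith normal form diag(1,1,1,1,1,1).

The boundary map ∂_2: C_2 → C_1 acts by ∂[p,q,r] = [q,r] − [p,r] + [p,q]. For instance
  ∂[3,4,5] = [4,5] − [3,5] + [3,4],
  ∂[0,5,6] = [5,6] − [0,6] + [0,5].
This gives a 18×12 integer matrix of rank 12; reducing to Smith normal form yields diagonal entries (1,1,1,1,1,1,1,1,1,1,1,2).

Now H_k = ker ∂_k / im ∂_{k+1}, so:

  H_0: rank C_0 − rank ∂_1 = 7 − 6 = 1, and the invariant factors of ∂_1 are all 1, so H_0 ≅ Z.

H_0 = Z.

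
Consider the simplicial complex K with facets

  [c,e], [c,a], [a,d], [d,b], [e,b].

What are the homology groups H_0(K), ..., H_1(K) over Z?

K has 5 vertices, 5 edges.
rank ∂_0 = 0, rank ∂_1 = 4 ⇒ b_0 = 5 − 0 − 4 = 1; all invariant factors of ∂_1 are 1 so no torsion. So H_0 ≅ Z.
rank ∂_1 = 4, rank ∂_2 = 0 ⇒ b_1 = 5 − 4 − 0 = 1. So H_1 ≅ Z.

H_0 = Z,  H_1 = Z.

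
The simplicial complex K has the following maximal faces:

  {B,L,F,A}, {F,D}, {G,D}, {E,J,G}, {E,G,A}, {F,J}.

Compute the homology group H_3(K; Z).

We work with the vertex ordering A < B < D < E < F < G < J < L. The simplices of K, each written with vertices in increasing order, are:

  0-simplices (8): A, B, D, E, F, G, J, L
  1-simplices (14): AB, AE, AF, AG, AL, BF, BL, DF, DG, EG, EJ, FJ, FL, GJ
  2-simplices (6): ABF, ABL, AEG, AFL, BFL, EGJ
  3-simplices (1): ABFL

giving chain groups C_0 ≅ Z^8, C_1 ≅ Z^14, C_2 ≅ Z^6, C_3 ≅ Z^1.

The boundary map ∂_1: C_1 → C_0 is given by ∂[p,q] = [q] − [p].
This gives a 8×14 integer matrix of rank 7; reducing to Smith normal form yields diagonal entries (1,1,1,1,1,1,1).

∂_2: C_2 → C_1 sends each 2-simplex [p,q,r] to [q,r] − [p,r] + [p,q]. For instance
  ∂ABF = BF − AF + AB,
  ∂AEG = EG − AG + AE.
This gives a 14×6 integer matrix of rank 5; reducing to Smith normal form yields diagonal entries (1,1,1,1,1).

The boundary map ∂_3: C_3 → C_2 sends each 3-simplex σ to the alternating sum Σ_i (−1)^i (σ with its i-th vertex removed). For instance
  ∂ABFL = BFL − AFL + ABL − ABF.
The 6×1 boundary matrix has rank 1 and Smith normal form diag(1).

Now H_k = ker ∂_k / im ∂_{k+1}, so:

  H_3: rank ker ∂_3 − rank ∂_4 = (1 − 1) − 0 = 0, and there is no ∂_4, so H_3 ≅ 0.

H_3 = 0.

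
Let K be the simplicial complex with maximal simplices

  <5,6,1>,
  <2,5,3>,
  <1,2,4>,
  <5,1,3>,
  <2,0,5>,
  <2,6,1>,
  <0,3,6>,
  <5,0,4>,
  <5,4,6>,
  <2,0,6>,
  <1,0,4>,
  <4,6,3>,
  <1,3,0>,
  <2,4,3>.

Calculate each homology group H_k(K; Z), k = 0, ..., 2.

H_0 ≅ Z,  H_1 ≅ Z^2,  H_2 ≅ Z.

Take the total order 0 < 1 < 2 < 3 < 4 < 5 < 6 on the vertex set. Then K (dimension 2) consists of the simplices:

  0-simplices (7): [0], [1], [2], [3], [4], [5], [6]
  1-simplices (21): [0,1], [0,2], [0,3], [0,4], [0,5], [0,6], [1,2], [1,3], [1,4], [1,5], [1,6], [2,3], [2,4], [2,5], [2,6], [3,4], [3,5], [3,6], [4,5], [4,6], [5,6]
  2-simplices (14): [0,1,3], [0,1,4], [0,2,5], [0,2,6], [0,3,6], [0,4,5], [1,2,4], [1,2,6], [1,3,5], [1,5,6], [2,3,4], [2,3,5], [3,4,6], [4,5,6]

Hence C_0 ≅ Z^7, C_1 ≅ Z^21, C_2 ≅ Z^14.

The boundary map ∂_1: C_1 → C_0 maps an edge to its endpoints' difference, ∂[p,q] = q − p.
This gives a 7×21 integer matrix of rank 6; reducing to Smith normal form yields diagonal entries (1,1,1,1,1,1).

∂_2: C_2 → C_1 acts by ∂[p,q,r] = [q,r] − [p,r] + [p,q]. For instance
  ∂[0,2,6] = [2,6] − [0,6] + [0,2],
  ∂[3,4,6] = [4,6] − [3,6] + [3,4].
The 21×14 boundary matrix has rank 13 and Smith normal form diag(1,1,1,1,1,1,1,1,1,1,1,1,1).

From H_k ≅ ker(∂_k) / im(∂_{k+1}) we obtain:

  H_0: rank C_0 − rank ∂_1 = 7 − 6 = 1, and the invariant factors of ∂_1 are all 1, so H_0 = Z.
  H_1: rank ker ∂_1 − rank ∂_2 = (21 − 6) − 13 = 2, and the invariant factors of ∂_2 are all 1, so H_1 = Z^2.
  H_2: rank ker ∂_2 − rank ∂_3 = (14 − 13) − 0 = 1, and there is no ∂_3, so H_2 = Z.

As a check, the Euler characteristic is 7 − 21 + 14 = 0, which agrees with 1 − 2 + 1 = 0.
(K is a triangulation of the torus T^2.)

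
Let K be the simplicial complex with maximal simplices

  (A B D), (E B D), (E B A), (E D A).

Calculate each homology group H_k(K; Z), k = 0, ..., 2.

H_0 ≅ Z,  H_1 = 0,  H_2 ≅ Z.

Fix the vertex order A < B < D < E and write every simplex with vertices in increasing order. Then dim K = 2 and the simplices of K are:

  0-simplices (4): A, B, D, E
  1-simplices (6): AB, AD, AE, BD, BE, DE
  2-simplices (4): ABD, ABE, ADE, BDE

so the chain groups are C_0 ≅ Z^4, C_1 ≅ Z^6, C_2 ≅ Z^4.

Boundary ∂_1: C_1 → C_0 is given by ∂[p,q] = [q] − [p]. For instance
  ∂DE = E − D.
As a 4×6 matrix over Z this has rank 3, with invariant factors (1,1,1).

Boundary ∂_2: C_2 → C_1 maps a triangle to the signed sum of its edges. For instance
  ∂ADE = DE − AE + AD,
  ∂ABE = BE − AE + AB.
This gives a 6×4 integer matrix of rank 3; reducing to Smith normal form yields diagonal entries (1,1,1).

Now H_k = ker ∂_k / im ∂_{k+1}, so:

  H_0: rank C_0 − rank ∂_1 = 4 − 3 = 1, and the invariant factors of ∂_1 are all 1, so H_0 ≅ Z.
  H_1: rank ker ∂_1 − rank ∂_2 = (6 − 3) − 3 = 0, and the invariant factors of ∂_2 are all 1, so H_1 ≅ 0.
  H_2: rank ker ∂_2 − rank ∂_3 = (4 − 3) − 0 = 1, and there is no ∂_3, so H_2 ≅ Z.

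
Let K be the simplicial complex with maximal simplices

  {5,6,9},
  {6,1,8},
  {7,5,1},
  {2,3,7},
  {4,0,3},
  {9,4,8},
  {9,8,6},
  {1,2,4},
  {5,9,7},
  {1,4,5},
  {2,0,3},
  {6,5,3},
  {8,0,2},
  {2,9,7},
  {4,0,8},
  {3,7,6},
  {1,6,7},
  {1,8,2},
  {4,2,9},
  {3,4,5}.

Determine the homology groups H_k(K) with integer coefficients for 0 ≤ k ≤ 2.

Fix the vertex order 0 < 1 < 2 < 3 < 4 < 5 < 6 < 7 < 8 < 9 and write every simplex with vertices in increasing order. Then dim K = 2 and the simplices of K are:

  0-simplices (10): [0], [1], [2], [3], [4], [5], [6], [7], [8], [9]
  1-simplices (30): (30 of them)
  2-simplices (20): (20 of them)

so the chain groups are C_0 ≅ Z^10, C_1 ≅ Z^30, C_2 ≅ Z^20.

∂_1: C_1 → C_0 is given by ∂[p,q] = [q] − [p]. For instance
  ∂[8,9] = [9] − [8].
The 10×30 boundary matrix has rank 9 and Smith normal form diag(1,1,1,1,1,1,1,1,1).

The boundary map ∂_2: C_2 → C_1 maps a triangle to the signed sum of its edges. For instance
  ∂[3,4,5] = [4,5] − [3,5] + [3,4],
  ∂[0,3,4] = [3,4] − [0,4] + [0,3].
As a 30×20 matrix over Z this has rank 20, with invariant factors (1,1,1,1,1,1,1,1,1,1,1,1,1,1,1,1,1,1,1,2).

Reading off H_k = ker ∂_k / im ∂_{k+1}:

  H_0: rank C_0 − rank ∂_1 = 10 − 9 = 1, and the invariant factors of ∂_1 are all 1, so H_0 ≅ Z.
  H_1: rank ker ∂_1 − rank ∂_2 = (30 − 9) − 20 = 1, and ∂_2 has invariant factor 2 > 1, so H_1 ≅ Z ⊕ Z/2Z.
  H_2: rank ker ∂_2 − rank ∂_3 = (20 − 20) − 0 = 0, and there is no ∂_3, so H_2 ≅ 0.

(K is a triangulation of the Klein bottle.)

H_0 = Z,  H_1 = Z ⊕ Z/2Z,  H_2 = 0.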